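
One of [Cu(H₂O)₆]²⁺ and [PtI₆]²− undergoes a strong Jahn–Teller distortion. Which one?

[Cu(H₂O)₆]²⁺: Summing ligand charges against the +2 overall charge gives an oxidation state of +2 for copper. Cu sits in group 11, so the d-electron count is 11 − 2 = 9. The t₂g⁶e_g³ configuration has an unevenly filled e_g set; the Jahn–Teller theorem predicts a tetragonal distortion (typically axial elongation) to lift the degeneracy.
[PtI₆]²−: Summing ligand charges against the −2 overall charge gives an oxidation state of +4 for platinum. Pt sits in group 10, so the d-electron count is 10 − 4 = 6. A 5d ion has a large Δₒ and is invariably low-spin. The d⁶ configuration leaves the e_g set evenly filled (or empty) — no strong Jahn–Teller driving force.

[Cu(H₂O)₆]²⁺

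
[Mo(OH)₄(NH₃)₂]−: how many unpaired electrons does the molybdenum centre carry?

3

Ligand charges: each hydroxide is −1; ammonia is neutral. With an overall charge of −1 the molybdenum centre must be in the +3 oxidation state.
Group 6 minus oxidation state 3 gives a d³ configuration.
In an octahedral field the d³ configuration is t₂g³e_g⁰ (only one arrangement possible), giving 3 unpaired electrons.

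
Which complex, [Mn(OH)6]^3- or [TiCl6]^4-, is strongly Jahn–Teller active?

[Mn(OH)6]^3-

[Mn(OH)6]^3-: Ligand charges: each hydroxide is −1. With an overall charge of −3 the manganese centre must be in the +3 oxidation state. Mn sits in group 7, so the d-electron count is 7 − 3 = 4. Hydroxide is a weak-field ligand for a first-row metal, so the complex is high-spin. The t₂g³e_g¹ (high-spin) configuration has an unevenly filled e_g set; the Jahn–Teller theorem predicts a tetragonal distortion (typically axial elongation) to lift the degeneracy.
[TiCl6]^4-: Ligand charges: each chloride is −1. With an overall charge of −4 the titanium centre must be in the +2 oxidation state. Titanium is a group-4 element; Ti(II) is therefore d². The d² configuration leaves the e_g set evenly filled (or empty) — no strong Jahn–Teller driving force.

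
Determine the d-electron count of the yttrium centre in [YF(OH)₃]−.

d⁰

Ligand charges: each fluoride is −1; each hydroxide is −1. With an overall charge of −1 the yttrium centre must be in the +3 oxidation state.
Y sits in group 3, so the d-electron count is 3 − 3 = 0.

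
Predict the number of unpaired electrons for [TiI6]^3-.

Each iodide is −1; balancing the −3 overall charge requires Ti(III).
Titanium is a group-4 element; Ti(III) is therefore d¹.
In an octahedral field the d¹ configuration is t₂g¹e_g⁰ (only one arrangement possible), giving 1 unpaired electron.

1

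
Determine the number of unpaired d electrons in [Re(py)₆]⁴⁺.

3 unpaired electrons

Ligand charges: pyridine is neutral. With an overall charge of +4 the rhenium centre must be in the +4 oxidation state.
Rhenium is a group-7 element; Re(IV) is therefore d³.
In an octahedral field the d³ configuration is t₂g³e_g⁰ (only one arrangement possible), giving 3 unpaired electrons.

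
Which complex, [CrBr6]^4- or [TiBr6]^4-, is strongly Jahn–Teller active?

[CrBr6]^4-: Summing ligand charges against the −4 overall charge gives an oxidation state of +2 for chromium. Chromium is a group-6 element; Cr(II) is therefore d⁴. Bromide is a weak-field ligand for a first-row metal, so the complex is high-spin. The t₂g³e_g¹ (high-spin) configuration has an unevenly filled e_g set; the Jahn–Teller theorem predicts a tetragonal distortion (typically axial elongation) to lift the degeneracy.
[TiBr6]^4-: Summing ligand charges against the −4 overall charge gives an oxidation state of +2 for titanium. Titanium is a group-4 element; Ti(II) is therefore d². The d² configuration leaves the e_g set evenly filled (or empty) — no strong Jahn–Teller driving force.

[CrBr6]^4-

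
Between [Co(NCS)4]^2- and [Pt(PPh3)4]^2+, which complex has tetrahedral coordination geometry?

For [Co(NCS)4]^2-: Ligand charges: each isothiocyanate is −1. With an overall charge of −2 the cobalt centre must be in the +2 oxidation state. Co sits in group 9, so the d-electron count is 9 − 2 = 7. For a high-spin 3d d⁷ ion with weak-field ligands the small Δₜ gives little square-planar CFSE advantage, so four ligands adopt the sterically favoured tetrahedral geometry. → tetrahedral.
For [Pt(PPh3)4]^2+: Summing ligand charges against the +2 overall charge gives an oxidation state of +2 for platinum. Group 10 minus oxidation state 2 gives a d⁸ configuration. A 5d d⁸ ion has a large crystal-field splitting; square planar leaves the high-energy d_{x²−y²} orbital empty and maximises CFSE. → square planar.

[Co(NCS)4]^2-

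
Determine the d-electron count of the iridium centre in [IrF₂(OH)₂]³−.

d8

Ligand charges: each fluoride is −1; each hydroxide is −1. With an overall charge of −3 the iridium centre must be in the +1 oxidation state.
Group 9 minus oxidation state 1 gives a d⁸ configuration.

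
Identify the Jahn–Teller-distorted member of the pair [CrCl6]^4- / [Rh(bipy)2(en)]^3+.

[CrCl6]^4-: Ligand charges: each chloride is −1. With an overall charge of −4 the chromium centre must be in the +2 oxidation state. Cr sits in group 6, so the d-electron count is 6 − 2 = 4. Chloride is a weak-field ligand for a first-row metal, so the complex is high-spin. The t₂g³e_g¹ (high-spin) configuration has an unevenly filled e_g set; the Jahn–Teller theorem predicts a tetragonal distortion (typically axial elongation) to lift the degeneracy.
[Rh(bipy)2(en)]^3+: Ligand charges: 2,2′-bipyridine is neutral; ethylenediamine is neutral. With an overall charge of +3 the rhodium centre must be in the +3 oxidation state. Rh sits in group 9, so the d-electron count is 9 − 3 = 6. A 4d ion has a large Δₒ and is invariably low-spin. The d⁶ configuration leaves the e_g set evenly filled (or empty) — no strong Jahn–Teller driving force.

[CrCl6]^4-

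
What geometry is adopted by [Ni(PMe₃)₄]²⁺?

square planar

Summing ligand charges against the +2 overall charge gives an oxidation state of +2 for nickel.
Ni sits in group 10, so the d-electron count is 10 − 2 = 8.
Coordination number: 4.
Trimethylphosphine is a strong-field ligand (high in the spectrochemical series).
A 3d d⁸ ion with strong-field ligands gains enough CFSE to favour square planar over tetrahedral.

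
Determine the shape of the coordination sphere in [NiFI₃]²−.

tetrahedral

Each fluoride is −1; each iodide is −1; balancing the −2 overall charge requires Ni(II).
Nickel is a group-10 element; Ni(II) is therefore d⁸.
With 4 monodentate ligands the coordination number is 4.
Fluoride and iodide are weak-field ligands.
With weak-field ligands the CFSE gain from square planar is small, so a 3d d⁸ ion takes the sterically preferred tetrahedral geometry.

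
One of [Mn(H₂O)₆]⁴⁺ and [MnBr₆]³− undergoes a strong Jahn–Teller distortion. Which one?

[MnBr₆]³−

[Mn(H₂O)₆]⁴⁺: Summing ligand charges against the +4 overall charge gives an oxidation state of +4 for manganese. Mn sits in group 7, so the d-electron count is 7 − 4 = 3. The d³ configuration leaves the e_g set evenly filled (or empty) — no strong Jahn–Teller driving force.
[MnBr₆]³−: Each bromide is −1; balancing the −3 overall charge requires Mn(III). Mn sits in group 7, so the d-electron count is 7 − 3 = 4. Bromide is a weak-field ligand for a first-row metal, so the complex is high-spin. The t₂g³e_g¹ (high-spin) configuration has an unevenly filled e_g set; the Jahn–Teller theorem predicts a tetragonal distortion (typically axial elongation) to lift the degeneracy.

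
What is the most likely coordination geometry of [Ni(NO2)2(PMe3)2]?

Ligand charges: each nitro (N-bound nitrite) is −1; trimethylphosphine is neutral. With an overall charge of 0 the nickel centre must be in the +2 oxidation state.
Ni sits in group 10, so the d-electron count is 10 − 2 = 8.
With 4 monodentate ligands the coordination number is 4.
Nitro (N-bound nitrite) and trimethylphosphine are strong-field ligands (high in the spectrochemical series).
A 3d d⁸ ion with strong-field ligands gains enough CFSE to favour square planar over tetrahedral.

square planar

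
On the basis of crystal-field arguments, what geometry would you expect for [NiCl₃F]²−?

tetrahedral

Ligand charges: each chloride is −1; each fluoride is −1. With an overall charge of −2 the nickel centre must be in the +2 oxidation state.
Nickel is a group-10 element; Ni(II) is therefore d⁸.
With 4 monodentate ligands the coordination number is 4.
Chloride and fluoride are weak-field ligands.
With weak-field ligands the CFSE gain from square planar is small, so a 3d d⁸ ion takes the sterically preferred tetrahedral geometry.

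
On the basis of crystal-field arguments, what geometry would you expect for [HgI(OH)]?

linear

Each iodide is −1; each hydroxide is −1; balancing the 0 overall charge requires Hg(II).
Hg sits in group 12, so the d-electron count is 12 − 2 = 10.
Coordination number: 2.
A d¹⁰ ion with only two ligands adopts a linear arrangement (sp hybridisation; no CFSE preference).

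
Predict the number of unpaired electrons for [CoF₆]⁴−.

3 unpaired electrons

Ligand charges: each fluoride is −1. With an overall charge of −4 the cobalt centre must be in the +2 oxidation state.
Cobalt is a group-9 element; Co(II) is therefore d⁷.
The spin state decides the count: Fluoride is a weak-field ligand for a first-row metal, so the complex is high-spin.
An octahedral high-spin d⁷ ion is t₂g⁵e_g², giving 3 unpaired electrons.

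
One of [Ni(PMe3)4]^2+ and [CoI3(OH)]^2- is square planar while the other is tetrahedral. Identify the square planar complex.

For [Ni(PMe3)4]^2+: Ligand charges: trimethylphosphine is neutral. With an overall charge of +2 the nickel centre must be in the +2 oxidation state. Group 10 minus oxidation state 2 gives a d⁸ configuration. Trimethylphosphine is a strong-field ligand (high in the spectrochemical series). A 3d d⁸ ion with strong-field ligands gains enough CFSE to favour square planar over tetrahedral. → square planar.
For [CoI3(OH)]^2-: Each iodide is −1; each hydroxide is −1; balancing the −2 overall charge requires Co(II). Group 9 minus oxidation state 2 gives a d⁷ configuration. For a high-spin 3d d⁷ ion with weak-field ligands the small Δₜ gives little square-planar CFSE advantage, so four ligands adopt the sterically favoured tetrahedral geometry. → tetrahedral.

[Ni(PMe3)4]^2+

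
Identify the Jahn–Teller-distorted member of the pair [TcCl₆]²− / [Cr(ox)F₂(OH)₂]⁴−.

[Cr(ox)F₂(OH)₂]⁴−

[TcCl₆]²−: Summing ligand charges against the −2 overall charge gives an oxidation state of +4 for technetium. Group 7 minus oxidation state 4 gives a d³ configuration. The d³ configuration leaves the e_g set evenly filled (or empty) — no strong Jahn–Teller driving force.
[Cr(ox)F₂(OH)₂]⁴−: Each oxalate is −2; each fluoride is −1; each hydroxide is −1; balancing the −4 overall charge requires Cr(II). Group 6 minus oxidation state 2 gives a d⁴ configuration. Fluoride, hydroxide, and oxalate are weak-field ligands for a first-row metal, so the complex is high-spin. The t₂g³e_g¹ (high-spin) configuration has an unevenly filled e_g set; the Jahn–Teller theorem predicts a tetragonal distortion (typically axial elongation) to lift the degeneracy.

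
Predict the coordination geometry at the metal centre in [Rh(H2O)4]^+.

square planar

Summing ligand charges against the +1 overall charge gives an oxidation state of +1 for rhodium.
Group 9 minus oxidation state 1 gives a d⁸ configuration.
Coordination number: 4.
A 4d d⁸ ion has a large crystal-field splitting; square planar leaves the high-energy d_{x²−y²} orbital empty and maximises CFSE.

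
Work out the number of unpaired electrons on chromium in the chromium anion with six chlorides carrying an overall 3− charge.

3 unpaired electrons

Ligand charges: each chloride is −1. With an overall charge of −3 the chromium centre must be in the +3 oxidation state.
Chromium is a group-6 element; Cr(III) is therefore d³.
In an octahedral field the d³ configuration is t₂g³e_g⁰ (only one arrangement possible), giving 3 unpaired electrons.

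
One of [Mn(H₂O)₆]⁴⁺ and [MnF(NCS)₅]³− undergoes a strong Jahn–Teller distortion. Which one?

[Mn(H₂O)₆]⁴⁺: Ligand charges: water is neutral. With an overall charge of +4 the manganese centre must be in the +4 oxidation state. Group 7 minus oxidation state 4 gives a d³ configuration. The d³ configuration leaves the e_g set evenly filled (or empty) — no strong Jahn–Teller driving force.
[MnF(NCS)₅]³−: Ligand charges: each fluoride is −1; each isothiocyanate is −1. With an overall charge of −3 the manganese centre must be in the +3 oxidation state. Mn sits in group 7, so the d-electron count is 7 − 3 = 4. Fluoride and isothiocyanate are weak-field ligands for a first-row metal, so the complex is high-spin. The t₂g³e_g¹ (high-spin) configuration has an unevenly filled e_g set; the Jahn–Teller theorem predicts a tetragonal distortion (typically axial elongation) to lift the degeneracy.

[MnF(NCS)₅]³−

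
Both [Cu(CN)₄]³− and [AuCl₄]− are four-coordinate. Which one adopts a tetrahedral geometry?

For [Cu(CN)₄]³−: Each cyanide is −1; balancing the −3 overall charge requires Cu(I). Group 11 minus oxidation state 1 gives a d¹⁰ configuration. A d¹⁰ ion has no crystal-field stabilisation preference between square planar and tetrahedral, so four ligands adopt the sterically favoured tetrahedral geometry. → tetrahedral.
For [AuCl₄]−: Each chloride is −1; balancing the −1 overall charge requires Au(III). Group 11 minus oxidation state 3 gives a d⁸ configuration. A 5d d⁸ ion has a large crystal-field splitting; square planar leaves the high-energy d_{x²−y²} orbital empty and maximises CFSE. → square planar.

[Cu(CN)₄]³−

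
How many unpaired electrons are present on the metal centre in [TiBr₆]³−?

1 unpaired electron

Ligand charges: each bromide is −1. With an overall charge of −3 the titanium centre must be in the +3 oxidation state.
Ti sits in group 4, so the d-electron count is 4 − 3 = 1.
In an octahedral field the d¹ configuration is t₂g¹e_g⁰ (only one arrangement possible), giving 1 unpaired electron.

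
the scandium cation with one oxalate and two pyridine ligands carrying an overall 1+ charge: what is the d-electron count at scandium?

d⁰

Ligand charges: each oxalate is −2; pyridine is neutral. With an overall charge of +1 the scandium centre must be in the +3 oxidation state.
Group 3 minus oxidation state 3 gives a d⁰ configuration.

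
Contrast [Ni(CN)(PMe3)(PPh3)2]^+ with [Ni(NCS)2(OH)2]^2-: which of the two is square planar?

[Ni(CN)(PMe3)(PPh3)2]^+

For [Ni(CN)(PMe3)(PPh3)2]^+: Each cyanide is −1; trimethylphosphine is neutral; triphenylphosphine is neutral; balancing the +1 overall charge requires Ni(II). Group 10 minus oxidation state 2 gives a d⁸ configuration. Cyanide, trimethylphosphine, and triphenylphosphine are strong-field ligands (high in the spectrochemical series). A 3d d⁸ ion with strong-field ligands gains enough CFSE to favour square planar over tetrahedral. → square planar.
For [Ni(NCS)2(OH)2]^2-: Summing ligand charges against the −2 overall charge gives an oxidation state of +2 for nickel. Group 10 minus oxidation state 2 gives a d⁸ configuration. Hydroxide and isothiocyanate are weak-field ligands. With weak-field ligands the CFSE gain from square planar is small, so a 3d d⁸ ion takes the sterically preferred tetrahedral geometry. → tetrahedral.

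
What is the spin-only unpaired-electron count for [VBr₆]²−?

1

Ligand charges: each bromide is −1. With an overall charge of −2 the vanadium centre must be in the +4 oxidation state.
Vanadium is a group-5 element; V(IV) is therefore d¹.
In an octahedral field the d¹ configuration is t₂g¹e_g⁰ (only one arrangement possible), giving 1 unpaired electron.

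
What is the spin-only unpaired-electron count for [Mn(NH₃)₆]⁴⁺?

3

Summing ligand charges against the +4 overall charge gives an oxidation state of +4 for manganese.
Manganese is a group-7 element; Mn(IV) is therefore d³.
In an octahedral field the d³ configuration is t₂g³e_g⁰ (only one arrangement possible), giving 3 unpaired electrons.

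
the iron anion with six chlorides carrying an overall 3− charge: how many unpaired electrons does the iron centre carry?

Summing ligand charges against the −3 overall charge gives an oxidation state of +3 for iron.
Group 8 minus oxidation state 3 gives a d⁵ configuration.
The spin state decides the count: Chloride is a weak-field ligand for a first-row metal, so the complex is high-spin.
An octahedral high-spin d⁵ ion is t₂g³e_g², giving 5 unpaired electrons.

5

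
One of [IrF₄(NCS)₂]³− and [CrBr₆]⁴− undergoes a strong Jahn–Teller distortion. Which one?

[IrF₄(NCS)₂]³−: Ligand charges: each fluoride is −1; each isothiocyanate is −1. With an overall charge of −3 the iridium centre must be in the +3 oxidation state. Ir sits in group 9, so the d-electron count is 9 − 3 = 6. A 5d ion has a large Δₒ and is invariably low-spin. The d⁶ configuration leaves the e_g set evenly filled (or empty) — no strong Jahn–Teller driving force.
[CrBr₆]⁴−: Summing ligand charges against the −4 overall charge gives an oxidation state of +2 for chromium. Chromium is a group-6 element; Cr(II) is therefore d⁴. Bromide is a weak-field ligand for a first-row metal, so the complex is high-spin. The t₂g³e_g¹ (high-spin) configuration has an unevenly filled e_g set; the Jahn–Teller theorem predicts a tetragonal distortion (typically axial elongation) to lift the degeneracy.

[CrBr₆]⁴−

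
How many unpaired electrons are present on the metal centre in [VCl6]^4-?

3 unpaired electrons

Ligand charges: each chloride is −1. With an overall charge of −4 the vanadium centre must be in the +2 oxidation state.
V sits in group 5, so the d-electron count is 5 − 2 = 3.
In an octahedral field the d³ configuration is t₂g³e_g⁰ (only one arrangement possible), giving 3 unpaired electrons.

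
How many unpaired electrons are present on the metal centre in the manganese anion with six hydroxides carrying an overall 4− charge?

Each hydroxide is −1; balancing the −4 overall charge requires Mn(II).
Group 7 minus oxidation state 2 gives a d⁵ configuration.
The spin state decides the count: Hydroxide is a weak-field ligand for a first-row metal, so the complex is high-spin.
An octahedral high-spin d⁵ ion is t₂g³e_g², giving 5 unpaired electrons.

5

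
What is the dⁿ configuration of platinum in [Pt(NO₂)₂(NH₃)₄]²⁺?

Ligand charges: each nitro (N-bound nitrite) is −1; ammonia is neutral. With an overall charge of +2 the platinum centre must be in the +4 oxidation state.
Group 10 minus oxidation state 4 gives a d⁶ configuration.

d6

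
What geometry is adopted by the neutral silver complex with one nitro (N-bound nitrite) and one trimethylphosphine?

linear

Summing ligand charges against the 0 overall charge gives an oxidation state of +1 for silver.
Silver is a group-11 element; Ag(I) is therefore d¹⁰.
With 2 monodentate ligands the coordination number is 2.
A d¹⁰ ion with only two ligands adopts a linear arrangement (sp hybridisation; no CFSE preference).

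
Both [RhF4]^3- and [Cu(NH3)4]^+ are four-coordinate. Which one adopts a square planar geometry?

For [RhF4]^3-: Each fluoride is −1; balancing the −3 overall charge requires Rh(I). Rh sits in group 9, so the d-electron count is 9 − 1 = 8. A 4d d⁸ ion has a large crystal-field splitting; square planar leaves the high-energy d_{x²−y²} orbital empty and maximises CFSE. → square planar.
For [Cu(NH3)4]^+: Ligand charges: ammonia is neutral. With an overall charge of +1 the copper centre must be in the +1 oxidation state. Copper is a group-11 element; Cu(I) is therefore d¹⁰. A d¹⁰ ion has no crystal-field stabilisation preference between square planar and tetrahedral, so four ligands adopt the sterically favoured tetrahedral geometry. → tetrahedral.

[RhF4]^3-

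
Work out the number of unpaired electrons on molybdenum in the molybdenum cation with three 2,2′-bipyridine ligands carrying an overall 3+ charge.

2,2′-bipyridine is neutral; balancing the +3 overall charge requires Mo(III).
Molybdenum is a group-6 element; Mo(III) is therefore d³.
Counting donor atoms: 3×2,2′-bipyridine (bidentate) → 6 donors. Coordination number = 6.
In an octahedral field the d³ configuration is t₂g³e_g⁰ (only one arrangement possible), giving 3 unpaired electrons.

3 unpaired electrons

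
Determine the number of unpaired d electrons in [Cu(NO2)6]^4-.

1 unpaired electron

Summing ligand charges against the −4 overall charge gives an oxidation state of +2 for copper.
Group 11 minus oxidation state 2 gives a d⁹ configuration.
In an octahedral field the d⁹ configuration is t₂g⁶e_g³ (only one arrangement possible), giving 1 unpaired electron.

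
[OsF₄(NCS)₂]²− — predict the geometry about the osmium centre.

octahedral

Summing ligand charges against the −2 overall charge gives an oxidation state of +4 for osmium.
Group 8 minus oxidation state 4 gives a d⁴ configuration.
With 6 monodentate ligands the coordination number is 6.
Six donors around a single metal centre give an octahedral coordination sphere.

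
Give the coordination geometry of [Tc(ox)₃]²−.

Each oxalate is −2; balancing the −2 overall charge requires Tc(IV).
Technetium is a group-7 element; Tc(IV) is therefore d³.
Counting donor atoms: 3×oxalate (bidentate) → 6 donors. Coordination number = 6.
Six donors around a single metal centre give an octahedral coordination sphere.

octahedral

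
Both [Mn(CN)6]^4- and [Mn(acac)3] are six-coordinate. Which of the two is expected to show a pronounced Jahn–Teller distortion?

[Mn(acac)3]

[Mn(CN)6]^4-: Each cyanide is −1; balancing the −4 overall charge requires Mn(II). Group 7 minus oxidation state 2 gives a d⁵ configuration. Cyanide is a strong-field ligand (high in the spectrochemical series) for a first-row metal, so the complex is low-spin. The d⁵ configuration leaves the e_g set evenly filled (or empty) — no strong Jahn–Teller driving force.
[Mn(acac)3]: Each acetylacetonate is −1; balancing the 0 overall charge requires Mn(III). Mn sits in group 7, so the d-electron count is 7 − 3 = 4. Acetylacetonate is a weak-field ligand for a first-row metal, so the complex is high-spin. The t₂g³e_g¹ (high-spin) configuration has an unevenly filled e_g set; the Jahn–Teller theorem predicts a tetragonal distortion (typically axial elongation) to lift the degeneracy.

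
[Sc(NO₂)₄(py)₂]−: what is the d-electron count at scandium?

Each nitro (N-bound nitrite) is −1; pyridine is neutral; balancing the −1 overall charge requires Sc(III).
Scandium is a group-3 element; Sc(III) is therefore d⁰.

d0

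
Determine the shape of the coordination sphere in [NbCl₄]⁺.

tetrahedral

Ligand charges: each chloride is −1. With an overall charge of +1 the niobium centre must be in the +5 oxidation state.
Niobium is a group-5 element; Nb(V) is therefore d⁰.
With 4 monodentate ligands the coordination number is 4.
A d⁰ ion has no crystal-field stabilisation preference between square planar and tetrahedral, so four ligands adopt the sterically favoured tetrahedral geometry.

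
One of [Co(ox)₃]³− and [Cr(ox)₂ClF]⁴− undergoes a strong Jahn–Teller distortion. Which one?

[Co(ox)₃]³−: Summing ligand charges against the −3 overall charge gives an oxidation state of +3 for cobalt. Group 9 minus oxidation state 3 gives a d⁶ configuration. Co(III) has an exceptionally large octahedral splitting and is low-spin with essentially every ligand except fluoride. The d⁶ configuration leaves the e_g set evenly filled (or empty) — no strong Jahn–Teller driving force.
[Cr(ox)₂ClF]⁴−: Ligand charges: each oxalate is −2; each chloride is −1; each fluoride is −1. With an overall charge of −4 the chromium centre must be in the +2 oxidation state. Chromium is a group-6 element; Cr(II) is therefore d⁴. Chloride, fluoride, and oxalate are weak-field ligands for a first-row metal, so the complex is high-spin. The t₂g³e_g¹ (high-spin) configuration has an unevenly filled e_g set; the Jahn–Teller theorem predicts a tetragonal distortion (typically axial elongation) to lift the degeneracy.

[Cr(ox)₂ClF]⁴−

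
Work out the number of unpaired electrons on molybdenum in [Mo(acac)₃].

3

Each acetylacetonate is −1; balancing the 0 overall charge requires Mo(III).
Mo sits in group 6, so the d-electron count is 6 − 3 = 3.
Counting donor atoms: 3×acetylacetonate (bidentate) → 6 donors. Coordination number = 6.
In an octahedral field the d³ configuration is t₂g³e_g⁰ (only one arrangement possible), giving 3 unpaired electrons.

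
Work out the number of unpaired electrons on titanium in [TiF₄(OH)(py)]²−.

Summing ligand charges against the −2 overall charge gives an oxidation state of +3 for titanium.
Titanium is a group-4 element; Ti(III) is therefore d¹.
In an octahedral field the d¹ configuration is t₂g¹e_g⁰ (only one arrangement possible), giving 1 unpaired electron.

1 unpaired electron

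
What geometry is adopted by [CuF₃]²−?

trigonal planar

Summing ligand charges against the −2 overall charge gives an oxidation state of +1 for copper.
Cu sits in group 11, so the d-electron count is 11 − 1 = 10.
Coordination number: 3.
Three ligands around a d¹⁰ centre minimise repulsion in a trigonal-planar arrangement.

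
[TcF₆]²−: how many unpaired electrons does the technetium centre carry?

3

Summing ligand charges against the −2 overall charge gives an oxidation state of +4 for technetium.
Tc sits in group 7, so the d-electron count is 7 − 4 = 3.
In an octahedral field the d³ configuration is t₂g³e_g⁰ (only one arrangement possible), giving 3 unpaired electrons.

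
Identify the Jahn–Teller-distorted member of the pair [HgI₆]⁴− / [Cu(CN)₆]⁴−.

[HgI₆]⁴−: Each iodide is −1; balancing the −4 overall charge requires Hg(II). Hg sits in group 12, so the d-electron count is 12 − 2 = 10. The d¹⁰ configuration leaves the e_g set evenly filled (or empty) — no strong Jahn–Teller driving force.
[Cu(CN)₆]⁴−: Each cyanide is −1; balancing the −4 overall charge requires Cu(II). Copper is a group-11 element; Cu(II) is therefore d⁹. The t₂g⁶e_g³ configuration has an unevenly filled e_g set; the Jahn–Teller theorem predicts a tetragonal distortion (typically axial elongation) to lift the degeneracy.

[Cu(CN)₆]⁴−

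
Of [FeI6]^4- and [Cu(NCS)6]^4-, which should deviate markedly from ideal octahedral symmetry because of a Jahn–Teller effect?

[Cu(NCS)6]^4-

[FeI6]^4-: Summing ligand charges against the −4 overall charge gives an oxidation state of +2 for iron. Iron is a group-8 element; Fe(II) is therefore d⁶. Iodide is a weak-field ligand for a first-row metal, so the complex is high-spin. The d⁶ configuration leaves the e_g set evenly filled (or empty) — no strong Jahn–Teller driving force.
[Cu(NCS)6]^4-: Each isothiocyanate is −1; balancing the −4 overall charge requires Cu(II). Group 11 minus oxidation state 2 gives a d⁹ configuration. The t₂g⁶e_g³ configuration has an unevenly filled e_g set; the Jahn–Teller theorem predicts a tetragonal distortion (typically axial elongation) to lift the degeneracy.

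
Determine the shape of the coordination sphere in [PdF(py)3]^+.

Each fluoride is −1; pyridine is neutral; balancing the +1 overall charge requires Pd(II).
Pd sits in group 10, so the d-electron count is 10 − 2 = 8.
With 4 monodentate ligands the coordination number is 4.
A 4d d⁸ ion has a large crystal-field splitting; square planar leaves the high-energy d_{x²−y²} orbital empty and maximises CFSE.

square planar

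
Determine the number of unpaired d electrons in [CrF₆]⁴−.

Ligand charges: each fluoride is −1. With an overall charge of −4 the chromium centre must be in the +2 oxidation state.
Group 6 minus oxidation state 2 gives a d⁴ configuration.
The spin state decides the count: Fluoride is a weak-field ligand for a first-row metal, so the complex is high-spin.
An octahedral high-spin d⁴ ion is t₂g³e_g¹, giving 4 unpaired electrons.

4 unpaired electrons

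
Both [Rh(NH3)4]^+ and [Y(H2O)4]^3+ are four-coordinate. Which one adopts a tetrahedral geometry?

[Y(H2O)4]^3+

For [Rh(NH3)4]^+: Ammonia is neutral; balancing the +1 overall charge requires Rh(I). Rhodium is a group-9 element; Rh(I) is therefore d⁸. A 4d d⁸ ion has a large crystal-field splitting; square planar leaves the high-energy d_{x²−y²} orbital empty and maximises CFSE. → square planar.
For [Y(H2O)4]^3+: Summing ligand charges against the +3 overall charge gives an oxidation state of +3 for yttrium. Group 3 minus oxidation state 3 gives a d⁰ configuration. A d⁰ ion has no crystal-field stabilisation preference between square planar and tetrahedral, so four ligands adopt the sterically favoured tetrahedral geometry. → tetrahedral.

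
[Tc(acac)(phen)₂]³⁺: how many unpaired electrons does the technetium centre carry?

3

Ligand charges: each acetylacetonate is −1; 1,10-phenanthroline is neutral. With an overall charge of +3 the technetium centre must be in the +4 oxidation state.
Tc sits in group 7, so the d-electron count is 7 − 4 = 3.
Counting donor atoms: 1×acetylacetonate (bidentate) → 2 donors; 2×1,10-phenanthroline (bidentate) → 4 donors. Coordination number = 6.
In an octahedral field the d³ configuration is t₂g³e_g⁰ (only one arrangement possible), giving 3 unpaired electrons.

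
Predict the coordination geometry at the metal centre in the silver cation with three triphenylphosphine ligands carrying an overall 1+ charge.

Ligand charges: triphenylphosphine is neutral. With an overall charge of +1 the silver centre must be in the +1 oxidation state.
Group 11 minus oxidation state 1 gives a d¹⁰ configuration.
With 3 monodentate ligands the coordination number is 3.
Three ligands around a d¹⁰ centre minimise repulsion in a trigonal-planar arrangement.

trigonal planar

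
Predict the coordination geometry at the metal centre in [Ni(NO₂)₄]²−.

Summing ligand charges against the −2 overall charge gives an oxidation state of +2 for nickel.
Ni sits in group 10, so the d-electron count is 10 − 2 = 8.
Coordination number: 4.
Nitro (N-bound nitrite) is a strong-field ligand (high in the spectrochemical series).
A 3d d⁸ ion with strong-field ligands gains enough CFSE to favour square planar over tetrahedral.

square planar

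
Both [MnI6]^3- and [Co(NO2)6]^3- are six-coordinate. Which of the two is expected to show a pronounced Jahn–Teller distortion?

[MnI6]^3-: Each iodide is −1; balancing the −3 overall charge requires Mn(III). Group 7 minus oxidation state 3 gives a d⁴ configuration. Iodide is a weak-field ligand for a first-row metal, so the complex is high-spin. The t₂g³e_g¹ (high-spin) configuration has an unevenly filled e_g set; the Jahn–Teller theorem predicts a tetragonal distortion (typically axial elongation) to lift the degeneracy.
[Co(NO2)6]^3-: Each nitro (N-bound nitrite) is −1; balancing the −3 overall charge requires Co(III). Group 9 minus oxidation state 3 gives a d⁶ configuration. Co(III) has an exceptionally large octahedral splitting and is low-spin with essentially every ligand except fluoride. The d⁶ configuration leaves the e_g set evenly filled (or empty) — no strong Jahn–Teller driving force.

[MnI6]^3-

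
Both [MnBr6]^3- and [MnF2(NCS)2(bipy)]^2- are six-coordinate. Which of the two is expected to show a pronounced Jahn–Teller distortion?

[MnBr6]^3-: Each bromide is −1; balancing the −3 overall charge requires Mn(III). Mn sits in group 7, so the d-electron count is 7 − 3 = 4. Bromide is a weak-field ligand for a first-row metal, so the complex is high-spin. The t₂g³e_g¹ (high-spin) configuration has an unevenly filled e_g set; the Jahn–Teller theorem predicts a tetragonal distortion (typically axial elongation) to lift the degeneracy.
[MnF2(NCS)2(bipy)]^2-: Ligand charges: each fluoride is −1; each isothiocyanate is −1; 2,2′-bipyridine is neutral. With an overall charge of −2 the manganese centre must be in the +2 oxidation state. Mn sits in group 7, so the d-electron count is 7 − 2 = 5. Fluoride and isothiocyanate are weak-field ligands for a first-row metal, so the complex is high-spin. The d⁵ configuration leaves the e_g set evenly filled (or empty) — no strong Jahn–Teller driving force.

[MnBr6]^3-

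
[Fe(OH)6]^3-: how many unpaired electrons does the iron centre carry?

5 unpaired electrons

Each hydroxide is −1; balancing the −3 overall charge requires Fe(III).
Group 8 minus oxidation state 3 gives a d⁵ configuration.
The spin state decides the count: Hydroxide is a weak-field ligand for a first-row metal, so the complex is high-spin.
An octahedral high-spin d⁵ ion is t₂g³e_g², giving 5 unpaired electrons.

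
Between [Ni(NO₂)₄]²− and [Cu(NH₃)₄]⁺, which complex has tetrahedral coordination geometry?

[Cu(NH₃)₄]⁺

For [Ni(NO₂)₄]²−: Ligand charges: each nitro (N-bound nitrite) is −1. With an overall charge of −2 the nickel centre must be in the +2 oxidation state. Nickel is a group-10 element; Ni(II) is therefore d⁸. Nitro (N-bound nitrite) is a strong-field ligand (high in the spectrochemical series). A 3d d⁸ ion with strong-field ligands gains enough CFSE to favour square planar over tetrahedral. → square planar.
For [Cu(NH₃)₄]⁺: Ligand charges: ammonia is neutral. With an overall charge of +1 the copper centre must be in the +1 oxidation state. Group 11 minus oxidation state 1 gives a d¹⁰ configuration. A d¹⁰ ion has no crystal-field stabilisation preference between square planar and tetrahedral, so four ligands adopt the sterically favoured tetrahedral geometry. → tetrahedral.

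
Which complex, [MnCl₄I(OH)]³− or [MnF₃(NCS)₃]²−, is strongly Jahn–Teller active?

[MnCl₄I(OH)]³−: Summing ligand charges against the −3 overall charge gives an oxidation state of +3 for manganese. Manganese is a group-7 element; Mn(III) is therefore d⁴. Chloride, hydroxide, and iodide are weak-field ligands for a first-row metal, so the complex is high-spin. The t₂g³e_g¹ (high-spin) configuration has an unevenly filled e_g set; the Jahn–Teller theorem predicts a tetragonal distortion (typically axial elongation) to lift the degeneracy.
[MnF₃(NCS)₃]²−: Ligand charges: each fluoride is −1; each isothiocyanate is −1. With an overall charge of −2 the manganese centre must be in the +4 oxidation state. Manganese is a group-7 element; Mn(IV) is therefore d³. The d³ configuration leaves the e_g set evenly filled (or empty) — no strong Jahn–Teller driving force.

[MnCl₄I(OH)]³−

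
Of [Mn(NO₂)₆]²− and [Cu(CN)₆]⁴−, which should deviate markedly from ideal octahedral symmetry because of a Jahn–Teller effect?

[Mn(NO₂)₆]²−: Ligand charges: each nitro (N-bound nitrite) is −1. With an overall charge of −2 the manganese centre must be in the +4 oxidation state. Group 7 minus oxidation state 4 gives a d³ configuration. The d³ configuration leaves the e_g set evenly filled (or empty) — no strong Jahn–Teller driving force.
[Cu(CN)₆]⁴−: Each cyanide is −1; balancing the −4 overall charge requires Cu(II). Cu sits in group 11, so the d-electron count is 11 − 2 = 9. The t₂g⁶e_g³ configuration has an unevenly filled e_g set; the Jahn–Teller theorem predicts a tetragonal distortion (typically axial elongation) to lift the degeneracy.

[Cu(CN)₆]⁴−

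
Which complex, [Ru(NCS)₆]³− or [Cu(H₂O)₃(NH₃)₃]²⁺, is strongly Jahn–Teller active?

[Ru(NCS)₆]³−: Each isothiocyanate is −1; balancing the −3 overall charge requires Ru(III). Group 8 minus oxidation state 3 gives a d⁵ configuration. A 4d ion has a large Δₒ and is invariably low-spin. The d⁵ configuration leaves the e_g set evenly filled (or empty) — no strong Jahn–Teller driving force.
[Cu(H₂O)₃(NH₃)₃]²⁺: Water is neutral; ammonia is neutral; balancing the +2 overall charge requires Cu(II). Copper is a group-11 element; Cu(II) is therefore d⁹. The t₂g⁶e_g³ configuration has an unevenly filled e_g set; the Jahn–Teller theorem predicts a tetragonal distortion (typically axial elongation) to lift the degeneracy.

[Cu(H₂O)₃(NH₃)₃]²⁺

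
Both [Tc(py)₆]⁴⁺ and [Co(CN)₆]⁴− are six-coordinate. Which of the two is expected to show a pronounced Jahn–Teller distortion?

[Co(CN)₆]⁴−

[Tc(py)₆]⁴⁺: Summing ligand charges against the +4 overall charge gives an oxidation state of +4 for technetium. Group 7 minus oxidation state 4 gives a d³ configuration. The d³ configuration leaves the e_g set evenly filled (or empty) — no strong Jahn–Teller driving force.
[Co(CN)₆]⁴−: Ligand charges: each cyanide is −1. With an overall charge of −4 the cobalt centre must be in the +2 oxidation state. Group 9 minus oxidation state 2 gives a d⁷ configuration. Cyanide is a strong-field ligand (high in the spectrochemical series) for a first-row metal, so the complex is low-spin. The t₂g⁶e_g¹ (low-spin) configuration has an unevenly filled e_g set; the Jahn–Teller theorem predicts a tetragonal distortion (typically axial elongation) to lift the degeneracy.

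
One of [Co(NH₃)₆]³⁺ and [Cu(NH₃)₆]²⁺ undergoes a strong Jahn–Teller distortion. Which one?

[Cu(NH₃)₆]²⁺

[Co(NH₃)₆]³⁺: Summing ligand charges against the +3 overall charge gives an oxidation state of +3 for cobalt. Co sits in group 9, so the d-electron count is 9 − 3 = 6. Co(III) has an exceptionally large octahedral splitting and is low-spin with essentially every ligand except fluoride. The d⁶ configuration leaves the e_g set evenly filled (or empty) — no strong Jahn–Teller driving force.
[Cu(NH₃)₆]²⁺: Ammonia is neutral; balancing the +2 overall charge requires Cu(II). Copper is a group-11 element; Cu(II) is therefore d⁹. The t₂g⁶e_g³ configuration has an unevenly filled e_g set; the Jahn–Teller theorem predicts a tetragonal distortion (typically axial elongation) to lift the degeneracy.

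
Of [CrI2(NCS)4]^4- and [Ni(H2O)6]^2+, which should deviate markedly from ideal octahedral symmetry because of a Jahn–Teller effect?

[CrI2(NCS)4]^4-

[CrI2(NCS)4]^4-: Summing ligand charges against the −4 overall charge gives an oxidation state of +2 for chromium. Group 6 minus oxidation state 2 gives a d⁴ configuration. Iodide and isothiocyanate are weak-field ligands for a first-row metal, so the complex is high-spin. The t₂g³e_g¹ (high-spin) configuration has an unevenly filled e_g set; the Jahn–Teller theorem predicts a tetragonal distortion (typically axial elongation) to lift the degeneracy.
[Ni(H2O)6]^2+: Summing ligand charges against the +2 overall charge gives an oxidation state of +2 for nickel. Nickel is a group-10 element; Ni(II) is therefore d⁸. The d⁸ configuration leaves the e_g set evenly filled (or empty) — no strong Jahn–Teller driving force.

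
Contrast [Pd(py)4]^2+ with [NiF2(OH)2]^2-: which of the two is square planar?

For [Pd(py)4]^2+: Summing ligand charges against the +2 overall charge gives an oxidation state of +2 for palladium. Palladium is a group-10 element; Pd(II) is therefore d⁸. A 4d d⁸ ion has a large crystal-field splitting; square planar leaves the high-energy d_{x²−y²} orbital empty and maximises CFSE. → square planar.
For [NiF2(OH)2]^2-: Each fluoride is −1; each hydroxide is −1; balancing the −2 overall charge requires Ni(II). Group 10 minus oxidation state 2 gives a d⁸ configuration. Fluoride and hydroxide are weak-field ligands. With weak-field ligands the CFSE gain from square planar is small, so a 3d d⁸ ion takes the sterically preferred tetrahedral geometry. → tetrahedral.

[Pd(py)4]^2+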